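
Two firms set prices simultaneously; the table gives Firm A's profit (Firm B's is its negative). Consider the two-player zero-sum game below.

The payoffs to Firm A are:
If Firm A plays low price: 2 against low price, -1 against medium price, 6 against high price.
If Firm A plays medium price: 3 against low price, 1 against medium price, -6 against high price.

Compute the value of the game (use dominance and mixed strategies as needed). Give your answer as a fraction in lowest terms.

0

Column low price is strictly dominated by medium price for Firm B (it gives Firm A more in every row).
The remaining 2×2 game on (low price, medium price) × (medium price, high price) has no saddle point. Let Firm A play low price with probability p; indifference gives −p + (1−p) = 6p − 6(1−p), so p = 1/2.
Similarly Firm B's optimal q on medium price is 6/7, and the value is -1·(6/7) + (6)·(1/7) = 0.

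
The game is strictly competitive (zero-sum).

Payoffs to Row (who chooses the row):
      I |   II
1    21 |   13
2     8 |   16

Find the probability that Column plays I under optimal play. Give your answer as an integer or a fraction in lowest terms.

Row minima are 13 and 8, so Row's maximin is 13; column maxima are 21 and 16, so Column's minimax is 16. These differ, so the equilibrium is in mixed strategies.
Let Column play I with probability q. Row is indifferent when 21q + 13(1−q) = 8q + 16(1−q), giving q = 3/16.

3/16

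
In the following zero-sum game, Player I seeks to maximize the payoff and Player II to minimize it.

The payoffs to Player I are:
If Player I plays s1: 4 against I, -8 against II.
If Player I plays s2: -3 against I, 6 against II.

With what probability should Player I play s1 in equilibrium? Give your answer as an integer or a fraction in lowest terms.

Row minima are -8 and -3, so Player I's maximin is -3; column maxima are 4 and 6, so Player II's minimax is 4. These differ, so the equilibrium is in mixed strategies.
Let Player I play s1 with probability p. Player II is indifferent when 4p − 3(1−p) = −8p + 6(1−p), giving p = 3/7.

3/7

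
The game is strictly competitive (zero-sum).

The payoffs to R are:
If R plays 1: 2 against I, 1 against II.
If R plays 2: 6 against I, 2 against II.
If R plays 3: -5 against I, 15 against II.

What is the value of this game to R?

Row 1 is strictly dominated by row 2, so R never plays it.
The remaining 2×2 game on (2, 3) × (I, II) has no saddle point. Let R play 2 with probability p; indifference gives 6p − 5(1−p) = 2p + 15(1−p), so p = 5/6.
Similarly C's optimal q on I is 13/24, and the value is 6·(13/24) + (2)·(11/24) = 25/6.

25/6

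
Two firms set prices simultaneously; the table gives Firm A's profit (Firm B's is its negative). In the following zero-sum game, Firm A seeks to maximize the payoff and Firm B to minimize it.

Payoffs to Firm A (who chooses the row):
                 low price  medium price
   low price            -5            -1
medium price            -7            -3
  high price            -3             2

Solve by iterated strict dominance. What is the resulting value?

Row low price is strictly dominated by row high price (-3>-5, 2>-1); eliminate low price.
Row medium price is strictly dominated by row high price (-3>-7, 2>-3); eliminate medium price.
Column medium price is strictly dominated by low price for Firm B (-3<2); eliminate medium price.
Only (high price, low price) remains, with payoff -3.

-3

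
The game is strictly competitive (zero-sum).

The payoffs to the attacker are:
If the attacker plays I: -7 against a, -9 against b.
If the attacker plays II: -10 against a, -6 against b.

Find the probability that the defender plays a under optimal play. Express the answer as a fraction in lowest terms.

1/2

Row minima are -9 and -10, so the attacker's maximin is -9; column maxima are -7 and -6, so the defender's minimax is -7. These differ, so the equilibrium is in mixed strategies.
Let the defender play a with probability q. The attacker is indifferent when −7q − 9(1−q) = −10q − 6(1−q), giving q = 1/2.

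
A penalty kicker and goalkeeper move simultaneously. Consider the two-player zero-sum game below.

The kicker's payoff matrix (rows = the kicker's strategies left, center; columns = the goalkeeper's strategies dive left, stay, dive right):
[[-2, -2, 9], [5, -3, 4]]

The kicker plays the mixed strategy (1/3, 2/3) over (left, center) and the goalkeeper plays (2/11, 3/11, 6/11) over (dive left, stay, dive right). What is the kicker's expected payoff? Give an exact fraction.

Against (2/11, 3/11, 6/11), each row's expected payoff is left: 4; center: 25/11.
Taking the (1/3, 2/3)-weighted average: (1/3)·(4) + (2/3)·(25/11) = 94/33.

94/33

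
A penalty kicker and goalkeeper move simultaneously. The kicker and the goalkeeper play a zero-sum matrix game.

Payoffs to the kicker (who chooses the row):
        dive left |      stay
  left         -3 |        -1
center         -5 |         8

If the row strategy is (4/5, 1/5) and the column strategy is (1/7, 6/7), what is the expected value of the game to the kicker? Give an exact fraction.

1/5

Against (1/7, 6/7), each row's expected payoff is left: -9/7; center: 43/7.
Taking the (4/5, 1/5)-weighted average: (4/5)·(-9/7) + (1/5)·(43/7) = 1/5.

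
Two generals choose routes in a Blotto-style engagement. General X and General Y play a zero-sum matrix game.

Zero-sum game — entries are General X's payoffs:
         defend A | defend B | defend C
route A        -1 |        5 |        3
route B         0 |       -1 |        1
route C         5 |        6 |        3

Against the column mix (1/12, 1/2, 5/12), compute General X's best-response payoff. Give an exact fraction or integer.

14/3

route A: (-1)·(1/12) + (5)·(1/2) + (3)·(5/12) = 11/3.
route B: (0)·(1/12) + (-1)·(1/2) + (1)·(5/12) = -1/12.
route C: (5)·(1/12) + (6)·(1/2) + (3)·(5/12) = 14/3.
The best pure response is route C with expected payoff 14/3.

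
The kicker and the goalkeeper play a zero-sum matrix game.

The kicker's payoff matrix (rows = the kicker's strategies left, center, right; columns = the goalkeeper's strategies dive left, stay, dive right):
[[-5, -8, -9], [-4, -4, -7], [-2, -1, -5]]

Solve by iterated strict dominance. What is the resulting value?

Column dive left is strictly dominated by dive right for the goalkeeper (-9<-5, -7<-4, -5<-2); eliminate dive left.
Column stay is strictly dominated by dive right for the goalkeeper (-9<-8, -7<-4, -5<-1); eliminate stay.
Row left is strictly dominated by row center (-7>-9); eliminate left.
Row center is strictly dominated by row right (-5>-7); eliminate center.
Only (right, dive right) remains, with payoff -5.

-5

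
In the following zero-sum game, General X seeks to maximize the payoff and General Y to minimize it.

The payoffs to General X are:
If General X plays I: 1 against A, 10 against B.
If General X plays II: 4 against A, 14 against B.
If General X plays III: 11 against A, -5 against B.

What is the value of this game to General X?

87/13

Row I is strictly dominated by row II, so General X never plays it.
The remaining 2×2 game on (II, III) × (A, B) has no saddle point. Let General X play II with probability p; indifference gives 4p + 11(1−p) = 14p − 5(1−p), so p = 8/13.
Similarly General Y's optimal q on A is 19/26, and the value is 4·(19/26) + (14)·(7/26) = 87/13.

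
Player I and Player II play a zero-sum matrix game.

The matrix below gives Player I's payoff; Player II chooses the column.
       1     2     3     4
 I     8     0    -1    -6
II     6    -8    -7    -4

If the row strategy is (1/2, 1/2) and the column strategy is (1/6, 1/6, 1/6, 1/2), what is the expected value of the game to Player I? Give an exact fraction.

-8/3

Against (1/6, 1/6, 1/6, 1/2), each row's expected payoff is I: -11/6; II: -7/2.
Taking the (1/2, 1/2)-weighted average: (1/2)·(-11/6) + (1/2)·(-7/2) = -8/3.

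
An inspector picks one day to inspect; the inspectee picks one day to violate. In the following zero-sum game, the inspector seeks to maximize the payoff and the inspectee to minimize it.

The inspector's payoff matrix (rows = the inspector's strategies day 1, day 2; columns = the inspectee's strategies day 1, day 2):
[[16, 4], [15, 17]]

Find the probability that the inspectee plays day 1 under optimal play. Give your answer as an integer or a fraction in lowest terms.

Row minima are 4 and 15, so the inspector's maximin is 15; column maxima are 16 and 17, so the inspectee's minimax is 16. These differ, so the equilibrium is in mixed strategies.
Let the inspectee play day 1 with probability q. The inspector is indifferent when 16q + 4(1−q) = 15q + 17(1−q), giving q = 13/14.

13/14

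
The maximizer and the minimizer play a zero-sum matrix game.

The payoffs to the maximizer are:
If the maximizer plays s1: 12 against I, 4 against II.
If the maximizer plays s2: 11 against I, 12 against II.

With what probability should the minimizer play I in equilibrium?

Row minima are 4 and 11, so the maximizer's maximin is 11; column maxima are 12 and 12, so the minimizer's minimax is 12. These differ, so the equilibrium is in mixed strategies.
Let the minimizer play I with probability q. The maximizer is indifferent when 12q + 4(1−q) = 11q + 12(1−q), giving q = 8/9.

8/9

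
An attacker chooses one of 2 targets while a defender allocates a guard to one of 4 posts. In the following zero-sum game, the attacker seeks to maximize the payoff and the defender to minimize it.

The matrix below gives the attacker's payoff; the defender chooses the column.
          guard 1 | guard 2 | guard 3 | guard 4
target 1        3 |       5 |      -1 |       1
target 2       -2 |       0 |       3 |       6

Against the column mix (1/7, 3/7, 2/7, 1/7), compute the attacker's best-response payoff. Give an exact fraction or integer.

17/7

target 1: (3)·(1/7) + (5)·(3/7) + (-1)·(2/7) + (1)·(1/7) = 17/7.
target 2: (-2)·(1/7) + (0)·(3/7) + (3)·(2/7) + (6)·(1/7) = 10/7.
The best pure response is target 1 with expected payoff 17/7.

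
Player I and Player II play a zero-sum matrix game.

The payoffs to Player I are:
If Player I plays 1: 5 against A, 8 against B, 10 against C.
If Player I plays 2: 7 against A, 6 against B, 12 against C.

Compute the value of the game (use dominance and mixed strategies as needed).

Column C is strictly dominated by A for Player II (it gives Player I more in every row).
The remaining 2×2 game on (1, 2) × (A, B) has no saddle point. Let Player I play 1 with probability p; indifference gives 5p + 7(1−p) = 8p + 6(1−p), so p = 1/4.
Similarly Player II's optimal q on A is 1/2, and the value is 5·(1/2) + (8)·(1/2) = 13/2.

13/2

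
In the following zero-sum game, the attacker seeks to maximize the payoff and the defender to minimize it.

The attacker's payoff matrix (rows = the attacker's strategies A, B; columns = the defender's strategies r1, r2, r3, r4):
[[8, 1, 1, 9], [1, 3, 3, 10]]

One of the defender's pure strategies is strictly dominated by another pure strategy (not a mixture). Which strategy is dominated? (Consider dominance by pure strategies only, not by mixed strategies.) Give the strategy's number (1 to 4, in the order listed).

4

The defender prefers columns that give the attacker less. Compare r4 with r1: 8 < 9, 1 < 10.
So r1 strictly dominates r4 for the defender; r4 is strictly dominated.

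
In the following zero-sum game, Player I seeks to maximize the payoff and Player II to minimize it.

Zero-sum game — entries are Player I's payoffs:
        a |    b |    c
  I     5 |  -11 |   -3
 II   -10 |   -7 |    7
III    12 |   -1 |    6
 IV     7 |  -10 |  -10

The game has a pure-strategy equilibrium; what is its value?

Row minima: -11, -10, -1, -10 → Player I's maximin is -1.
Column maxima: 12, -1, 7 → Player II's minimax is -1.
They coincide at (III, b), so the value is -1.

-1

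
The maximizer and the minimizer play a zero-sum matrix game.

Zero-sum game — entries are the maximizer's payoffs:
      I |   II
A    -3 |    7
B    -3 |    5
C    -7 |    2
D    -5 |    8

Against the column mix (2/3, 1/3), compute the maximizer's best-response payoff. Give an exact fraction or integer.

1/3

A: (-3)·(2/3) + (7)·(1/3) = 1/3.
B: (-3)·(2/3) + (5)·(1/3) = -1/3.
C: (-7)·(2/3) + (2)·(1/3) = -4.
D: (-5)·(2/3) + (8)·(1/3) = -2/3.
The best pure response is A with expected payoff 1/3.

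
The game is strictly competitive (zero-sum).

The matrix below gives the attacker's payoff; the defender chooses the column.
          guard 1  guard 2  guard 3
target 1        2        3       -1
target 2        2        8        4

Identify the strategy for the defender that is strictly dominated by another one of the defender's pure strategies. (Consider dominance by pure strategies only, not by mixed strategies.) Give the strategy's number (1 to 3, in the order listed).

2

The defender prefers columns that give the attacker less. Compare guard 2 with guard 1: 2 < 3, 2 < 8.
So guard 1 strictly dominates guard 2 for the defender; guard 2 is strictly dominated.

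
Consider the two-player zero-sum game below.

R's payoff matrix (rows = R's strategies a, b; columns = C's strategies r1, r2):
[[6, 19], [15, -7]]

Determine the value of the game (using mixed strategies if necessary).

327/35

Row minima are 6 and -7, so R's maximin is 6; column maxima are 15 and 19, so C's minimax is 15. These differ, so the equilibrium is in mixed strategies.
Let R play a with probability p. C is indifferent when 6p + 15(1−p) = 19p − 7(1−p), giving p = 22/35.
Let C play r1 with probability q. R is indifferent when 6q + 19(1−q) = 15q − 7(1−q), giving q = 26/35.
The value is 6·(26/35) + (19)·(9/35) = 327/35.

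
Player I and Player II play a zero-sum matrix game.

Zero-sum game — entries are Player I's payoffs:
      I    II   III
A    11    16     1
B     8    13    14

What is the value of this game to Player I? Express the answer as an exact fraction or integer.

Column II is strictly dominated by I for Player II (it gives Player I more in every row).
The remaining 2×2 game on (A, B) × (I, III) has no saddle point. Let Player I play A with probability p; indifference gives 11p + 8(1−p) = p + 14(1−p), so p = 3/8.
Similarly Player II's optimal q on I is 13/16, and the value is 11·(13/16) + (1)·(3/16) = 73/8.

73/8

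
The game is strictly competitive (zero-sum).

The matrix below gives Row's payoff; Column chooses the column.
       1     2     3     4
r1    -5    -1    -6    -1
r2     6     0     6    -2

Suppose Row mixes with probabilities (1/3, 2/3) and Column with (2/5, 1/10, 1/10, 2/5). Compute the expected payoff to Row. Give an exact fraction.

Against (2/5, 1/10, 1/10, 2/5), each row's expected payoff is r1: -31/10; r2: 11/5.
Taking the (1/3, 2/3)-weighted average: (1/3)·(-31/10) + (2/3)·(11/5) = 13/30.

13/30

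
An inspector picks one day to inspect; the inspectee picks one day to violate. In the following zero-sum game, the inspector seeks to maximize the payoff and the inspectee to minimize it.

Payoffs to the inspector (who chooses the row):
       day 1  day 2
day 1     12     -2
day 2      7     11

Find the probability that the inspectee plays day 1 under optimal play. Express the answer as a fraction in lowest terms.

Row minima are -2 and 7, so the inspector's maximin is 7; column maxima are 12 and 11, so the inspectee's minimax is 11. These differ, so the equilibrium is in mixed strategies.
Let the inspectee play day 1 with probability q. The inspector is indifferent when 12q − 2(1−q) = 7q + 11(1−q), giving q = 13/18.

13/18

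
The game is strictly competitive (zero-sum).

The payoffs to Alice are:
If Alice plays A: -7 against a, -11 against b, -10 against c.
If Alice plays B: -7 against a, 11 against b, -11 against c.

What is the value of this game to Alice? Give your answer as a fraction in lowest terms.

Column a is strictly dominated by c for Bob (it gives Alice more in every row).
The remaining 2×2 game on (A, B) × (b, c) has no saddle point. Let Alice play A with probability p; indifference gives −11p + 11(1−p) = −10p − 11(1−p), so p = 22/23.
Similarly Bob's optimal q on b is 1/23, and the value is -11·(1/23) + (-10)·(22/23) = -231/23.

-231/23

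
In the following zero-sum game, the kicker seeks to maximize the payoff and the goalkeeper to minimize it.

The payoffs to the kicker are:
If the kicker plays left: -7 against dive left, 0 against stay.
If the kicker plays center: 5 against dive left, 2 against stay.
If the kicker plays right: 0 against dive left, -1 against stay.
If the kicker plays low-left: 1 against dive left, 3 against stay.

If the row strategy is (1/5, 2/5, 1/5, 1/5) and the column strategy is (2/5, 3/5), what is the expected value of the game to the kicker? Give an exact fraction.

Against (2/5, 3/5), each row's expected payoff is left: -14/5; center: 16/5; right: -3/5; low-left: 11/5.
Taking the (1/5, 2/5, 1/5, 1/5)-weighted average: (1/5)·(-14/5) + (2/5)·(16/5) + (1/5)·(-3/5) + (1/5)·(11/5) = 26/25.

26/25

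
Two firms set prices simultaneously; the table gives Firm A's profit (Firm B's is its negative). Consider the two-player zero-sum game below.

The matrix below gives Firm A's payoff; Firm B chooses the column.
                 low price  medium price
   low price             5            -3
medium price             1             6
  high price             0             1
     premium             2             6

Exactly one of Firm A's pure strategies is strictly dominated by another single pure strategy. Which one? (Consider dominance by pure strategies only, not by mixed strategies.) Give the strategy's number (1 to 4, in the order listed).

3

Compare high price with medium price: 1 > 0, 6 > 1.
So medium price strictly dominates high price for Firm A; high price is strictly dominated.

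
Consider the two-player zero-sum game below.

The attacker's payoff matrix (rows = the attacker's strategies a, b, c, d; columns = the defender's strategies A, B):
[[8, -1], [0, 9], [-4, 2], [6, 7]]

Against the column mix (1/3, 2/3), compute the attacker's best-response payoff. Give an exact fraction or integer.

a: (8)·(1/3) + (-1)·(2/3) = 2.
b: (0)·(1/3) + (9)·(2/3) = 6.
c: (-4)·(1/3) + (2)·(2/3) = 0.
d: (6)·(1/3) + (7)·(2/3) = 20/3.
The best pure response is d with expected payoff 20/3.

20/3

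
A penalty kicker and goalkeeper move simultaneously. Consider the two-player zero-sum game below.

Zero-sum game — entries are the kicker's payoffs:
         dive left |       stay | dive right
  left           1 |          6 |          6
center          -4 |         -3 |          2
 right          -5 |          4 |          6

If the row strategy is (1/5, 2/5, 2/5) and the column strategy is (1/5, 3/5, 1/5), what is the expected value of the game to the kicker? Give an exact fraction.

Against (1/5, 3/5, 1/5), each row's expected payoff is left: 5; center: -11/5; right: 13/5.
Taking the (1/5, 2/5, 2/5)-weighted average: (1/5)·(5) + (2/5)·(-11/5) + (2/5)·(13/5) = 29/25.

29/25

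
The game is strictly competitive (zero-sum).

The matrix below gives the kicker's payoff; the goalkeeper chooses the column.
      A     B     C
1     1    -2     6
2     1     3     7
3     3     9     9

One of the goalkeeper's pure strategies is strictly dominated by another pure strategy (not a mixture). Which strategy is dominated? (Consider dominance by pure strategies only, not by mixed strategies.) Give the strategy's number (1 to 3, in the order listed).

The goalkeeper prefers columns that give the kicker less. Compare C with A: 1 < 6, 1 < 7, 3 < 9.
So A strictly dominates C for the goalkeeper; C is strictly dominated.

3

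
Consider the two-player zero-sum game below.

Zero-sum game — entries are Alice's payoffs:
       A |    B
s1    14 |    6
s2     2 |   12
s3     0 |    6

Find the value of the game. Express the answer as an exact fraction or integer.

26/3

Row s3 is strictly dominated by row s2, so Alice never plays it.
The remaining 2×2 game on (s1, s2) × (A, B) has no saddle point. Let Alice play s1 with probability p; indifference gives 14p + 2(1−p) = 6p + 12(1−p), so p = 5/9.
Similarly Bob's optimal q on A is 1/3, and the value is 14·(1/3) + (6)·(2/3) = 26/3.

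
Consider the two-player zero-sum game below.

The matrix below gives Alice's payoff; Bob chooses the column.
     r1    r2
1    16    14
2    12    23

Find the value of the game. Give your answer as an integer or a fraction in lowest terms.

Row minima are 14 and 12, so Alice's maximin is 14; column maxima are 16 and 23, so Bob's minimax is 16. These differ, so the equilibrium is in mixed strategies.
Let Alice play 1 with probability p. Bob is indifferent when 16p + 12(1−p) = 14p + 23(1−p), giving p = 11/13.
Let Bob play r1 with probability q. Alice is indifferent when 16q + 14(1−q) = 12q + 23(1−q), giving q = 9/13.
The value is 16·(9/13) + (14)·(4/13) = 200/13.

200/13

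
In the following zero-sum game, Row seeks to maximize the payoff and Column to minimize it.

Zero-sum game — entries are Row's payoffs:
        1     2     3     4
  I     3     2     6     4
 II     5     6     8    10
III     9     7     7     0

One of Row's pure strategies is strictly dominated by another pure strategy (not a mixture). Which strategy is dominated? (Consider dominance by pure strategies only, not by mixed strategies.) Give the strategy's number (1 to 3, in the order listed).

1

Compare I with II: 5 > 3, 6 > 2, 8 > 6, 10 > 4.
So II strictly dominates I for Row; I is strictly dominated.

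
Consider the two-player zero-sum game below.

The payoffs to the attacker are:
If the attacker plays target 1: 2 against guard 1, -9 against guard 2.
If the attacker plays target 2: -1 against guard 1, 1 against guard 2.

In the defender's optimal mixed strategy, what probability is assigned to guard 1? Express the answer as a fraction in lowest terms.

Row minima are -9 and -1, so the attacker's maximin is -1; column maxima are 2 and 1, so the defender's minimax is 1. These differ, so the equilibrium is in mixed strategies.
Let the defender play guard 1 with probability q. The attacker is indifferent when 2q − 9(1−q) = −q + (1−q), giving q = 10/13.

10/13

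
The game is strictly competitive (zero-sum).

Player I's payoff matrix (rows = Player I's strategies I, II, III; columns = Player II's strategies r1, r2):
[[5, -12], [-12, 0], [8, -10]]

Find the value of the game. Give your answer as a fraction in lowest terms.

Row I is strictly dominated by row III, so Player I never plays it.
The remaining 2×2 game on (II, III) × (r1, r2) has no saddle point. Let Player I play II with probability p; indifference gives −12p + 8(1−p) = −10(1−p), so p = 3/5.
Similarly Player II's optimal q on r1 is 1/3, and the value is -12·(1/3) + (0)·(2/3) = -4.

-4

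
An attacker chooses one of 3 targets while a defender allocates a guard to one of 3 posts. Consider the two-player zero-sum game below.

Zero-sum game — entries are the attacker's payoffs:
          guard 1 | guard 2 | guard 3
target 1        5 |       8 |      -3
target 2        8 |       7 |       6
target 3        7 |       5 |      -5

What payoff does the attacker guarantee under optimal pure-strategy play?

6

Row minima: -3, 6, -5 → the attacker's maximin is 6.
Column maxima: 8, 8, 6 → the defender's minimax is 6.
They coincide at (target 2, guard 3), so the value is 6.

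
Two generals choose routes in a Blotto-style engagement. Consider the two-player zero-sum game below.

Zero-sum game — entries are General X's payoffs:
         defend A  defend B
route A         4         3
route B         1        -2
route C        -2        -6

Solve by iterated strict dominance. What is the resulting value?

Row route B is strictly dominated by row route A (4>1, 3>-2); eliminate route B.
Row route C is strictly dominated by row route A (4>-2, 3>-6); eliminate route C.
Column defend A is strictly dominated by defend B for General Y (3<4); eliminate defend A.
Only (route A, defend B) remains, with payoff 3.

3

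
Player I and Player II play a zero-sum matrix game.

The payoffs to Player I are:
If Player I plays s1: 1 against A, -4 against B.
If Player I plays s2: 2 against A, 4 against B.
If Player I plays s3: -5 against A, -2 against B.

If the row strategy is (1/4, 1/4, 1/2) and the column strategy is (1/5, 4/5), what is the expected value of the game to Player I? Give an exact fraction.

-23/20

Against (1/5, 4/5), each row's expected payoff is s1: -3; s2: 18/5; s3: -13/5.
Taking the (1/4, 1/4, 1/2)-weighted average: (1/4)·(-3) + (1/4)·(18/5) + (1/2)·(-13/5) = -23/20.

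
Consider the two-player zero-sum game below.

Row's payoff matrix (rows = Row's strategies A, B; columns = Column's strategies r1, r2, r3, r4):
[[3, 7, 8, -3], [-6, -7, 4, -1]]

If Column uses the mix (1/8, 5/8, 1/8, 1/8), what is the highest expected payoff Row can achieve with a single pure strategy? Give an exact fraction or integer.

43/8

A: (3)·(1/8) + (7)·(5/8) + (8)·(1/8) + (-3)·(1/8) = 43/8.
B: (-6)·(1/8) + (-7)·(5/8) + (4)·(1/8) + (-1)·(1/8) = -19/4.
The best pure response is A with expected payoff 43/8.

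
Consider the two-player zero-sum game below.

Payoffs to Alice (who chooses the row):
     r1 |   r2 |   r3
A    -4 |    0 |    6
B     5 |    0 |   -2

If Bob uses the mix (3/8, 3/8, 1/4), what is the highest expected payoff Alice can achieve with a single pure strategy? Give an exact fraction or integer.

11/8

A: (-4)·(3/8) + (0)·(3/8) + (6)·(1/4) = 0.
B: (5)·(3/8) + (0)·(3/8) + (-2)·(1/4) = 11/8.
The best pure response is B with expected payoff 11/8.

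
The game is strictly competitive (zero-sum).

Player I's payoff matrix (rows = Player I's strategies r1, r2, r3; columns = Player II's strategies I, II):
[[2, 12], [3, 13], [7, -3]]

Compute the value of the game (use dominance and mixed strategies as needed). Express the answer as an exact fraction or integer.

Row r1 is strictly dominated by row r2, so Player I never plays it.
The remaining 2×2 game on (r2, r3) × (I, II) has no saddle point. Let Player I play r2 with probability p; indifference gives 3p + 7(1−p) = 13p − 3(1−p), so p = 1/2.
Similarly Player II's optimal q on I is 4/5, and the value is 3·(4/5) + (13)·(1/5) = 5.

5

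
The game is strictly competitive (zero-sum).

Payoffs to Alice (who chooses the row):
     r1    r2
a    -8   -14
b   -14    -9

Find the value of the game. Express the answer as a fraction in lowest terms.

Row minima are -14 and -14, so Alice's maximin is -14; column maxima are -8 and -9, so Bob's minimax is -9. These differ, so the equilibrium is in mixed strategies.
Let Alice play a with probability p. Bob is indifferent when −8p − 14(1−p) = −14p − 9(1−p), giving p = 5/11.
Let Bob play r1 with probability q. Alice is indifferent when −8q − 14(1−q) = −14q − 9(1−q), giving q = 5/11.
The value is -8·(5/11) + (-14)·(6/11) = -124/11.

-124/11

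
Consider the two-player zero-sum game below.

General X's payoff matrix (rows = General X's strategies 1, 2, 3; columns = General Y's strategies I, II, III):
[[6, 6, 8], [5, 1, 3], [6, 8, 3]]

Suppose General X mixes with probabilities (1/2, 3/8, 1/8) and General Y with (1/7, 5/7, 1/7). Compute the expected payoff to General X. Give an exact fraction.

33/7

Against (1/7, 5/7, 1/7), each row's expected payoff is 1: 44/7; 2: 13/7; 3: 7.
Taking the (1/2, 3/8, 1/8)-weighted average: (1/2)·(44/7) + (3/8)·(13/7) + (1/8)·(7) = 33/7.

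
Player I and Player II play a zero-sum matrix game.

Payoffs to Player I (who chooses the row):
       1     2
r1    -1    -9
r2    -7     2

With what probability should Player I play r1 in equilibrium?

Row minima are -9 and -7, so Player I's maximin is -7; column maxima are -1 and 2, so Player II's minimax is -1. These differ, so the equilibrium is in mixed strategies.
Let Player I play r1 with probability p. Player II is indifferent when −p − 7(1−p) = −9p + 2(1−p), giving p = 9/17.

9/17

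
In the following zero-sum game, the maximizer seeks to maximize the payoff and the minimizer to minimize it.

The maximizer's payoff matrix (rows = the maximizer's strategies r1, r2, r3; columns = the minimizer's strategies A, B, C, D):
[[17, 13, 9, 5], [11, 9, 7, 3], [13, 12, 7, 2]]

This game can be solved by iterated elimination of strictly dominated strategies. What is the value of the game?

5

Row r3 is strictly dominated by row r1 (17>13, 13>12, 9>7, 5>2); eliminate r3.
Row r2 is strictly dominated by row r1 (17>11, 13>9, 9>7, 5>3); eliminate r2.
Column B is strictly dominated by C for the minimizer (9<13); eliminate B.
Column A is strictly dominated by C for the minimizer (9<17); eliminate A.
Column C is strictly dominated by D for the minimizer (5<9); eliminate C.
Only (r1, D) remains, with payoff 5.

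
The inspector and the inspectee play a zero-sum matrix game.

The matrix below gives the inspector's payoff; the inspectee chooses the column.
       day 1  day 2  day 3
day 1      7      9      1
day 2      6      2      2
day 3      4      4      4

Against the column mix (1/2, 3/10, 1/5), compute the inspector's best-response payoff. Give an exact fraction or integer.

32/5

day 1: (7)·(1/2) + (9)·(3/10) + (1)·(1/5) = 32/5.
day 2: (6)·(1/2) + (2)·(3/10) + (2)·(1/5) = 4.
day 3: (4)·(1/2) + (4)·(3/10) + (4)·(1/5) = 4.
The best pure response is day 1 with expected payoff 32/5.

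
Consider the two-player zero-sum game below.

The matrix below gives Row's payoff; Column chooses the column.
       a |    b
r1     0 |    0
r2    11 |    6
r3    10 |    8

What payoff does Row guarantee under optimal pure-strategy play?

8

Row minima: 0, 6, 8 → Row's maximin is 8.
Column maxima: 11, 8 → Column's minimax is 8.
They coincide at (r3, b), so the value is 8.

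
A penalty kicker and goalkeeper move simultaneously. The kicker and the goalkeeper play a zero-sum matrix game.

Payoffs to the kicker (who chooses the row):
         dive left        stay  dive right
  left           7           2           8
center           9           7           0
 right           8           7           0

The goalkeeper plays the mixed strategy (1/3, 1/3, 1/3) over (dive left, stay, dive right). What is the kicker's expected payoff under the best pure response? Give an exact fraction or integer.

17/3

left: (7)·(1/3) + (2)·(1/3) + (8)·(1/3) = 17/3.
center: (9)·(1/3) + (7)·(1/3) + (0)·(1/3) = 16/3.
right: (8)·(1/3) + (7)·(1/3) + (0)·(1/3) = 5.
The best pure response is left with expected payoff 17/3.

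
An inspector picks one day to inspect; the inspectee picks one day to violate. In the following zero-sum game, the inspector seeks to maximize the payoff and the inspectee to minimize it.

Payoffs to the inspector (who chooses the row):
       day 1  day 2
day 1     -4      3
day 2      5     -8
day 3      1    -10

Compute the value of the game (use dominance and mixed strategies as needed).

Row day 3 is strictly dominated by row day 2, so the inspector never plays it.
The remaining 2×2 game on (day 1, day 2) × (day 1, day 2) has no saddle point. Let the inspector play day 1 with probability p; indifference gives −4p + 5(1−p) = 3p − 8(1−p), so p = 13/20.
Similarly the inspectee's optimal q on day 1 is 11/20, and the value is -4·(11/20) + (3)·(9/20) = -17/20.

-17/20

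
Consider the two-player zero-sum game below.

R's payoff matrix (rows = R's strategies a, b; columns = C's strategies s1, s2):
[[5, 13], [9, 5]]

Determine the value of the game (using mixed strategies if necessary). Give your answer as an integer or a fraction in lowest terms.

Row minima are 5 and 5, so R's maximin is 5; column maxima are 9 and 13, so C's minimax is 9. These differ, so the equilibrium is in mixed strategies.
Let R play a with probability p. C is indifferent when 5p + 9(1−p) = 13p + 5(1−p), giving p = 1/3.
Let C play s1 with probability q. R is indifferent when 5q + 13(1−q) = 9q + 5(1−q), giving q = 2/3.
The value is 5·(2/3) + (13)·(1/3) = 23/3.

23/3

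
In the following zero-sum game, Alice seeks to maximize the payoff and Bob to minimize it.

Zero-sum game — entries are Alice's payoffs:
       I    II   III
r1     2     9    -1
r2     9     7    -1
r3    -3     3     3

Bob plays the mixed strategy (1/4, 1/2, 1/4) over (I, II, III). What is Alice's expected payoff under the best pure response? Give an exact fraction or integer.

r1: (2)·(1/4) + (9)·(1/2) + (-1)·(1/4) = 19/4.
r2: (9)·(1/4) + (7)·(1/2) + (-1)·(1/4) = 11/2.
r3: (-3)·(1/4) + (3)·(1/2) + (3)·(1/4) = 3/2.
The best pure response is r2 with expected payoff 11/2.

11/2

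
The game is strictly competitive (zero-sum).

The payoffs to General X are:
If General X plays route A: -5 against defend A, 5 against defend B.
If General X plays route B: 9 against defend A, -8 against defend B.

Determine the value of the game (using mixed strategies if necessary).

Row minima are -5 and -8, so General X's maximin is -5; column maxima are 9 and 5, so General Y's minimax is 5. These differ, so the equilibrium is in mixed strategies.
Let General X play route A with probability p. General Y is indifferent when −5p + 9(1−p) = 5p − 8(1−p), giving p = 17/27.
Let General Y play defend A with probability q. General X is indifferent when −5q + 5(1−q) = 9q − 8(1−q), giving q = 13/27.
The value is -5·(13/27) + (5)·(14/27) = 5/27.

5/27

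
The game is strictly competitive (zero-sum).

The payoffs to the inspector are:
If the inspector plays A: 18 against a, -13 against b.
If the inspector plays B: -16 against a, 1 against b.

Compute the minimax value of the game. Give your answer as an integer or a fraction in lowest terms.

Row minima are -13 and -16, so the inspector's maximin is -13; column maxima are 18 and 1, so the inspectee's minimax is 1. These differ, so the equilibrium is in mixed strategies.
Let the inspector play A with probability p. The inspectee is indifferent when 18p − 16(1−p) = −13p + (1−p), giving p = 17/48.
Let the inspectee play a with probability q. The inspector is indifferent when 18q − 13(1−q) = −16q + (1−q), giving q = 7/24.
The value is 18·(7/24) + (-13)·(17/24) = -95/24.

-95/24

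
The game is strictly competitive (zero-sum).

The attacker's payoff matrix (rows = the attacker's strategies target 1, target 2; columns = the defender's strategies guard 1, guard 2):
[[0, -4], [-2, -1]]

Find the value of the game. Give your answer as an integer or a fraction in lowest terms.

Row minima are -4 and -2, so the attacker's maximin is -2; column maxima are 0 and -1, so the defender's minimax is -1. These differ, so the equilibrium is in mixed strategies.
Let the attacker play target 1 with probability p. The defender is indifferent when −2(1−p) = −4p − (1−p), giving p = 1/5.
Let the defender play guard 1 with probability q. The attacker is indifferent when −4(1−q) = −2q − (1−q), giving q = 3/5.
The value is 0·(3/5) + (-4)·(2/5) = -8/5.

-8/5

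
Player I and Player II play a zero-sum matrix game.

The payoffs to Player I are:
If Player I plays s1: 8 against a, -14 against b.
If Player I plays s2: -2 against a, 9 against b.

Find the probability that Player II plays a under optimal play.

23/33

Row minima are -14 and -2, so Player I's maximin is -2; column maxima are 8 and 9, so Player II's minimax is 8. These differ, so the equilibrium is in mixed strategies.
Let Player II play a with probability q. Player I is indifferent when 8q − 14(1−q) = −2q + 9(1−q), giving q = 23/33.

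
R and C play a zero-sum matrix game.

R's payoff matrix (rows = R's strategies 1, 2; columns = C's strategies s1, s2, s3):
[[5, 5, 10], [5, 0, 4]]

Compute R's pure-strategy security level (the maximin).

The worst-case payoff for each row is 1: 5, 2: 0.
The best of these is 5.

5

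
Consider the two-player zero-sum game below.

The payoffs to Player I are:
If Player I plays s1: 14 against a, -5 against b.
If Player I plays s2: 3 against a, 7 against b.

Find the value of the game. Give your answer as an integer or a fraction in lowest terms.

Row minima are -5 and 3, so Player I's maximin is 3; column maxima are 14 and 7, so Player II's minimax is 7. These differ, so the equilibrium is in mixed strategies.
Let Player I play s1 with probability p. Player II is indifferent when 14p + 3(1−p) = −5p + 7(1−p), giving p = 4/23.
Let Player II play a with probability q. Player I is indifferent when 14q − 5(1−q) = 3q + 7(1−q), giving q = 12/23.
The value is 14·(12/23) + (-5)·(11/23) = 113/23.

113/23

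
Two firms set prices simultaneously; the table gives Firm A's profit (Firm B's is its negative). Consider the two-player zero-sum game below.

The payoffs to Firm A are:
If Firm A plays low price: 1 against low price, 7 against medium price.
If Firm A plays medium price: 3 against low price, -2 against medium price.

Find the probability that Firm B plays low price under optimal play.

9/11

Row minima are 1 and -2, so Firm A's maximin is 1; column maxima are 3 and 7, so Firm B's minimax is 3. These differ, so the equilibrium is in mixed strategies.
Let Firm B play low price with probability q. Firm A is indifferent when q + 7(1−q) = 3q − 2(1−q), giving q = 9/11.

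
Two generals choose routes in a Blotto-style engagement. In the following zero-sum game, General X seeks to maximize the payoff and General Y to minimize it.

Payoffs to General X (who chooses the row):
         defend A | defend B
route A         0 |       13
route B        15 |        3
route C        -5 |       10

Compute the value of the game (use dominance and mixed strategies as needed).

Row route C is strictly dominated by row route A, so General X never plays it.
The remaining 2×2 game on (route A, route B) × (defend A, defend B) has no saddle point. Let General X play route A with probability p; indifference gives 15(1−p) = 13p + 3(1−p), so p = 12/25.
Similarly General Y's optimal q on defend A is 2/5, and the value is 0·(2/5) + (13)·(3/5) = 39/5.

39/5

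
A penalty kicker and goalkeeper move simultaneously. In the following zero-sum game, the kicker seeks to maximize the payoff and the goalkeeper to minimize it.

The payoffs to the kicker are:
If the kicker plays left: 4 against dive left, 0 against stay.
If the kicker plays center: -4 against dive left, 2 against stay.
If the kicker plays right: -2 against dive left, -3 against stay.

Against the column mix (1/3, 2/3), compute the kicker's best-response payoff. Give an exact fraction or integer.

left: (4)·(1/3) + (0)·(2/3) = 4/3.
center: (-4)·(1/3) + (2)·(2/3) = 0.
right: (-2)·(1/3) + (-3)·(2/3) = -8/3.
The best pure response is left with expected payoff 4/3.

4/3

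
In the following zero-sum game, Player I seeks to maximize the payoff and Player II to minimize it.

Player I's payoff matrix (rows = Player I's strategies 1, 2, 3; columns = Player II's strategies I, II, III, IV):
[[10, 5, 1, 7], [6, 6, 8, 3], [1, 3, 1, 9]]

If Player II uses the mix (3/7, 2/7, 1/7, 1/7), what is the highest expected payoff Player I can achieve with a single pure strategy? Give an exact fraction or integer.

1: (10)·(3/7) + (5)·(2/7) + (1)·(1/7) + (7)·(1/7) = 48/7.
2: (6)·(3/7) + (6)·(2/7) + (8)·(1/7) + (3)·(1/7) = 41/7.
3: (1)·(3/7) + (3)·(2/7) + (1)·(1/7) + (9)·(1/7) = 19/7.
The best pure response is 1 with expected payoff 48/7.

48/7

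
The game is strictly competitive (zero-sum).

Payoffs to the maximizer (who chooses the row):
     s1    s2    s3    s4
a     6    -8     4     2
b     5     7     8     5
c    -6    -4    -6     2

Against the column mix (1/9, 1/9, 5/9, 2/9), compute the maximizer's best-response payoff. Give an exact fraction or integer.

a: (6)·(1/9) + (-8)·(1/9) + (4)·(5/9) + (2)·(2/9) = 22/9.
b: (5)·(1/9) + (7)·(1/9) + (8)·(5/9) + (5)·(2/9) = 62/9.
c: (-6)·(1/9) + (-4)·(1/9) + (-6)·(5/9) + (2)·(2/9) = -4.
The best pure response is b with expected payoff 62/9.

62/9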